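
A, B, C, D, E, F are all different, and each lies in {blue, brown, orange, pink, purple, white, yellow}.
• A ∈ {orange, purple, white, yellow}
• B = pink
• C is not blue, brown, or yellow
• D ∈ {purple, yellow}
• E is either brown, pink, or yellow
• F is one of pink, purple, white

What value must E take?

B must be pink (only option left). Remove pink from C, E, F.
Among the 5 still-open variables, brown fits only E (and all 5 values in {brown, orange, purple, white, yellow} must be used), so E = brown.

brown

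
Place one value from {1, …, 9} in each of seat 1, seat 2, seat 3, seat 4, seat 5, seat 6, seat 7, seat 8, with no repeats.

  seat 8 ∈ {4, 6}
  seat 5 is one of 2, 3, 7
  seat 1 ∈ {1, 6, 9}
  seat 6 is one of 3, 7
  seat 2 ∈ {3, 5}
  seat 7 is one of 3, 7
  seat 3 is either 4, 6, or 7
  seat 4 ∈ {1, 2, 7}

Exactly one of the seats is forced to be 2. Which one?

Among the 8 variables, 5 fits only seat 2 (and all 8 values in {1, 2, 3, 4, 5, 6, 7, 9} must be used), so seat 2 = 5.
The 7 still-open variables draw from only 7 values {1, 2, 3, 4, 6, 7, 9}, so each is used; only seat 1 can be 9, hence seat 1 = 9.
The 6 still-open variables draw from only 6 values {1, 2, 3, 4, 6, 7}, so each is used; only seat 4 can be 1, hence seat 4 = 1.
The 5 still-open variables draw from only 5 values {2, 3, 4, 6, 7}, so each is used; only seat 5 can be 2, hence seat 5 = 2.

seat 5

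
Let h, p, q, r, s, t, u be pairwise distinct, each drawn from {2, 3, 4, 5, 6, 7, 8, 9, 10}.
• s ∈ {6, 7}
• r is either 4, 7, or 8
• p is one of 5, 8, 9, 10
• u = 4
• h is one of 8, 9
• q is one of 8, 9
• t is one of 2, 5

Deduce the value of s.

u has just one choice, so u = 4. So r can't be 4.
The 2 variables h and q are confined to {8, 9}, which locks those values in; drop them from p, r.
r must be 7 (only option left). Strike 7 from s.
So s = 6.

6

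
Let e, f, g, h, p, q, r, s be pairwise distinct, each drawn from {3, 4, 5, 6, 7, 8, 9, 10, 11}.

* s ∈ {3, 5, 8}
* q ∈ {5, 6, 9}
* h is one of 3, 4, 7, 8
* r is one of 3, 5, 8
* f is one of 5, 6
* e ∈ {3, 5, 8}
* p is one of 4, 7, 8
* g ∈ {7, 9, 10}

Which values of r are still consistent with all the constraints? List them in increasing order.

3, 5, 8

The 8 variables together cover exactly {3, 4, 5, 6, 7, 8, 9, 10} — 8 values for 8 variables — and 10 appears only in g's list, so g = 10.
The 7 still-open variables together cover exactly {3, 4, 5, 6, 7, 8, 9} — 7 values for 7 variables — and 9 appears only in q's list, so q = 9.
The 6 still-open variables draw from only 6 values {3, 4, 5, 6, 7, 8}, so each is used; only f can be 6, hence f = 6.
The 3 variables e, r, s are confined to {3, 5, 8}, which locks those values in; drop them from h, p.
No further eliminations apply; r can still be any of 3, 5, 8.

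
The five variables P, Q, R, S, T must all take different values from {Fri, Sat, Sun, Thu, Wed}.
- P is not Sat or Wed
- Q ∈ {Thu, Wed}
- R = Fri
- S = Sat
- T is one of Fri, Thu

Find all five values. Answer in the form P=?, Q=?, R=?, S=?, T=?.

R has just one choice, so R = Fri. Eliminate Fri elsewhere: P, T.
S's domain is down to {Sat}, so S = Sat.
T has just one choice, so T = Thu. Strike Thu from P, Q.
That leaves P = Sun.
Q has just one choice, so Q = Wed.

P=Sun, Q=Wed, R=Fri, S=Sat, T=Thu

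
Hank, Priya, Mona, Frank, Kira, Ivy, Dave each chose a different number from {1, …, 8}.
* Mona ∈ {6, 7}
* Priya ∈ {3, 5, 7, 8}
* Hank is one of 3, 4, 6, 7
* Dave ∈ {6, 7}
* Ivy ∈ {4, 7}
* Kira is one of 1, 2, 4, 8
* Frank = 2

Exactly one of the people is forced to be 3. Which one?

Hank

Frank has just one choice, so Frank = 2. So Kira can't be 2.
Mona and Dave share exactly the 2 values {6, 7}; by pigeonhole those values go to them, so strike 6, 7 from Hank, Priya, Ivy.
Ivy's domain is down to {4}, so Ivy = 4. So Hank, Kira can't be 4.
So 3 goes to Hank.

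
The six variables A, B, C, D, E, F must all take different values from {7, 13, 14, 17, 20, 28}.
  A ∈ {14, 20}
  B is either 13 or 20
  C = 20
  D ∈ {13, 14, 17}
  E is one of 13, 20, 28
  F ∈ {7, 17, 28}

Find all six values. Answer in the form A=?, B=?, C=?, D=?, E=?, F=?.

A=14, B=13, C=20, D=17, E=28, F=7

C must be 20 (only option left). Eliminate 20 elsewhere: A, B, E.
That leaves A = 14. Remove 14 from D.
B must be 13 (only option left). Remove 13 from D, E.
D has just one choice, so D = 17. Strike 17 from F.
E has just one choice, so E = 28. Remove 28 from F.
F's domain is down to {7}, so F = 7.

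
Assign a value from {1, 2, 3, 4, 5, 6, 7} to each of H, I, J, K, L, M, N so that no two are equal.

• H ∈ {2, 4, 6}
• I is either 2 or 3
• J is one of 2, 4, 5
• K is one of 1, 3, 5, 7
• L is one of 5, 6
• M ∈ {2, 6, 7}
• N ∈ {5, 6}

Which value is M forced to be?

The 7 variables together cover exactly {1, 2, 3, 4, 5, 6, 7} — 7 values for 7 variables — and 1 appears only in K's list, so K = 1.
The 6 still-open variables together cover exactly {2, 3, 4, 5, 6, 7} — 6 values for 6 variables — and 3 appears only in I's list, so I = 3.
The 5 still-open variables together cover exactly {2, 4, 5, 6, 7} — 5 values for 5 variables — and 7 appears only in M's list, so M = 7.

7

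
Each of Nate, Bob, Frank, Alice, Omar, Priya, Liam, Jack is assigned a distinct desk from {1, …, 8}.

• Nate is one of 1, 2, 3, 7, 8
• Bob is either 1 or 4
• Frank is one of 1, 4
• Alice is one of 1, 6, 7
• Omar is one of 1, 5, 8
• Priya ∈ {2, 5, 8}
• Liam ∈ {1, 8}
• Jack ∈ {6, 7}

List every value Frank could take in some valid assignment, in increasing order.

1, 4

The 8 variables together cover exactly {1, 2, 3, 4, 5, 6, 7, 8} — 8 values for 8 variables — and 3 appears only in Nate's list, so Nate = 3.
Among the 7 still-open variables, 2 fits only Priya (and all 7 values in {1, 2, 4, 5, 6, 7, 8} must be used), so Priya = 2.
The 6 still-open variables draw from only 6 values {1, 4, 5, 6, 7, 8}, so each is used; only Omar can be 5, hence Omar = 5.
The 5 still-open variables draw from only 5 values {1, 4, 6, 7, 8}, so each is used; only Liam can be 8, hence Liam = 8.
Bob and Frank share exactly the 2 values {1, 4}; by pigeonhole those values go to them, so strike 1, 4 from Alice.
No further eliminations apply; Frank can still be any of 1, 4.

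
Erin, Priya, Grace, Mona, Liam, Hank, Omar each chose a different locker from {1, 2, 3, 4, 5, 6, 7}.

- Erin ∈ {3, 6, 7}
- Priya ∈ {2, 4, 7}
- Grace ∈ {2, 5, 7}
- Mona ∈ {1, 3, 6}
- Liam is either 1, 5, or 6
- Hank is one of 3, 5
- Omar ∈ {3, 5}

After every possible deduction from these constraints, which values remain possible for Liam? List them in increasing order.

The 7 variables together cover exactly {1, 2, 3, 4, 5, 6, 7} — 7 values for 7 variables — and 4 appears only in Priya's list, so Priya = 4.
The 6 still-open variables together cover exactly {1, 2, 3, 5, 6, 7} — 6 values for 6 variables — and 2 appears only in Grace's list, so Grace = 2.
The 5 still-open variables together cover exactly {1, 3, 5, 6, 7} — 5 values for 5 variables — and 7 appears only in Erin's list, so Erin = 7.
The 2 variables Hank and Omar are confined to {3, 5}, which locks those values in; drop them from Mona, Liam.
No further eliminations apply; Liam can still be any of 1, 6.

1, 6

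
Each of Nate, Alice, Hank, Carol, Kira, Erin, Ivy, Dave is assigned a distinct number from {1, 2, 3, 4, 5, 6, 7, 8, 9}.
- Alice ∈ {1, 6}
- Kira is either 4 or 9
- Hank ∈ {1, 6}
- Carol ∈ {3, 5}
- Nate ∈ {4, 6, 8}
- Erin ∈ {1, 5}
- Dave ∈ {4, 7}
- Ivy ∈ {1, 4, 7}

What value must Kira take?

The 8 variables together cover exactly {1, 3, 4, 5, 6, 7, 8, 9} — 8 values for 8 variables — and 3 appears only in Carol's list, so Carol = 3.
The 7 still-open variables draw from only 7 values {1, 4, 5, 6, 7, 8, 9}, so each is used; only Erin can be 5, hence Erin = 5.
The 6 still-open variables draw from only 6 values {1, 4, 6, 7, 8, 9}, so each is used; only Nate can be 8, hence Nate = 8.
Among the 5 still-open variables, 9 fits only Kira (and all 5 values in {1, 4, 6, 7, 9} must be used), so Kira = 9.

9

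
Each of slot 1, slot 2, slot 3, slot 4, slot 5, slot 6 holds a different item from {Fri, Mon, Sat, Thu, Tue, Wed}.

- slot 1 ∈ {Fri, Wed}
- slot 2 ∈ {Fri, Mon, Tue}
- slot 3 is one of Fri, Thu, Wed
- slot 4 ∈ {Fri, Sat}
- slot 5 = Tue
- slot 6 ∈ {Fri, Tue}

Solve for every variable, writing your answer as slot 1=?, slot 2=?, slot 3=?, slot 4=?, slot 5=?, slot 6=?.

slot 5 has just one choice, so slot 5 = Tue. Strike Tue from slot 2, slot 6.
slot 6's domain is down to {Fri}, so slot 6 = Fri. Strike Fri from slot 1, slot 2, slot 3, slot 4.
slot 1's domain is down to {Wed}, so slot 1 = Wed. Remove Wed from slot 3.
slot 2 has just one choice, so slot 2 = Mon.
slot 3 has just one choice, so slot 3 = Thu.
slot 4's domain is down to {Sat}, so slot 4 = Sat.

slot 1=Wed, slot 2=Mon, slot 3=Thu, slot 4=Sat, slot 5=Tue, slot 6=Fri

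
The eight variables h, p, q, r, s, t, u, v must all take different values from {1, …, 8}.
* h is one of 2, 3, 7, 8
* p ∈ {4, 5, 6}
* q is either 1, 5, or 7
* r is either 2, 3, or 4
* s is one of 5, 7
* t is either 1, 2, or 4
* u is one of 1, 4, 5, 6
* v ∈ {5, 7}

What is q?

The 8 variables draw from only 8 values {1, 2, 3, 4, 5, 6, 7, 8}, so each is used; only h can be 8, hence h = 8.
The 7 still-open variables draw from only 7 values {1, 2, 3, 4, 5, 6, 7}, so each is used; only r can be 3, hence r = 3.
Among the 6 still-open variables, 2 fits only t (and all 6 values in {1, 2, 4, 5, 6, 7} must be used), so t = 2.
s and v share exactly the 2 values {5, 7}; by pigeonhole those values go to them, so strike 5, 7 from p, q, u.
So q = 1.

1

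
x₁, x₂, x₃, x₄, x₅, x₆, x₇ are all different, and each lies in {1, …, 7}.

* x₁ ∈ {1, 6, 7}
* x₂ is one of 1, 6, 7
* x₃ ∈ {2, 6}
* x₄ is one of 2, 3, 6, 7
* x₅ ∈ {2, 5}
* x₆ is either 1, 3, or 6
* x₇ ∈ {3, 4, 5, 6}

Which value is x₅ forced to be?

5

The 7 variables draw from only 7 values {1, 2, 3, 4, 5, 6, 7}, so each is used; only x₇ can be 4, hence x₇ = 4.
The 6 still-open variables together cover exactly {1, 2, 3, 5, 6, 7} — 6 values for 6 variables — and 5 appears only in x₅'s list, so x₅ = 5.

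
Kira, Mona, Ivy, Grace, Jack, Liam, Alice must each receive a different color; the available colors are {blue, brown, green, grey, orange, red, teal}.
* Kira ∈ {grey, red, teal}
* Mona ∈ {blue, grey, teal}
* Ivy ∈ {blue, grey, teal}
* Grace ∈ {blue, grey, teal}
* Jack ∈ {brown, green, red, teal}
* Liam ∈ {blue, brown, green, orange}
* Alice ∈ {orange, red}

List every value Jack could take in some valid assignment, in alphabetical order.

brown, green

Mona, Ivy, Grace between them cover only {blue, grey, teal} — a naked triple. Remove those values from Kira, Jack, Liam.
Kira's domain is down to {red}, so Kira = red. So Jack, Alice can't be red.
Alice has just one choice, so Alice = orange. Strike orange from Liam.
No further eliminations apply; Jack can still be any of brown, green.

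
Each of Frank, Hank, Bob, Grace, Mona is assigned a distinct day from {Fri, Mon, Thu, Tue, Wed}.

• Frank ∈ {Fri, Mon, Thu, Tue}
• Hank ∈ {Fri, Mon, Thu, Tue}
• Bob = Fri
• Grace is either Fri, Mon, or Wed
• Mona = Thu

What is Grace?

Wed

Bob's domain is down to {Fri}, so Bob = Fri. Strike Fri from Frank, Hank, Grace.
That leaves Mona = Thu. Strike Thu from Frank, Hank.
The 3 still-open variables draw from only 3 values {Mon, Tue, Wed}, so each is used; only Grace can be Wed, hence Grace = Wed.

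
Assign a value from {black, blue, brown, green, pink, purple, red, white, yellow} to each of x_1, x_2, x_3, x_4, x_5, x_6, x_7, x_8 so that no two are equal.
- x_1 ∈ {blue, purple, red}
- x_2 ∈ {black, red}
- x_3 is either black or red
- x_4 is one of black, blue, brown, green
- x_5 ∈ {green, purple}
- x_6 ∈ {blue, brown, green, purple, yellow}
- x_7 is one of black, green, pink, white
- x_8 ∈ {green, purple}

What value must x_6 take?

yellow

x_2 and x_3 between them cover only {black, red} — a naked pair. Remove those values from x_1, x_4, x_7.
x_5 and x_8 between them cover only {green, purple} — a naked pair. Remove those values from x_1, x_4, x_6, x_7.
x_1 must be blue (only option left). Strike blue from x_4, x_6.
x_4's domain is down to {brown}, so x_4 = brown. So x_6 can't be brown.
So x_6 = yellow.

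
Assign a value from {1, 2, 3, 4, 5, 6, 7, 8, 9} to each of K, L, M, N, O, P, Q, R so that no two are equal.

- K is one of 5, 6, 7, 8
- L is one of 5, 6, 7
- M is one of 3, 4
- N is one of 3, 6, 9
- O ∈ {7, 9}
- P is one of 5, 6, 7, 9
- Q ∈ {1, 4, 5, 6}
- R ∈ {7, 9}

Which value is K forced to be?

Among the 8 variables, 1 fits only Q (and all 8 values in {1, 3, 4, 5, 6, 7, 8, 9} must be used), so Q = 1.
The 7 still-open variables together cover exactly {3, 4, 5, 6, 7, 8, 9} — 7 values for 7 variables — and 4 appears only in M's list, so M = 4.
The 6 still-open variables together cover exactly {3, 5, 6, 7, 8, 9} — 6 values for 6 variables — and 3 appears only in N's list, so N = 3.
The 5 still-open variables together cover exactly {5, 6, 7, 8, 9} — 5 values for 5 variables — and 8 appears only in K's list, so K = 8.

8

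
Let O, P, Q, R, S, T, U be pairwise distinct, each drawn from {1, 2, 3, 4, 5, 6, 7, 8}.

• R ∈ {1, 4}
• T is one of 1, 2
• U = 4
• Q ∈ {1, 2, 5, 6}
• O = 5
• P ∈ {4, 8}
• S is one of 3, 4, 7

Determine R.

O's domain is down to {5}, so O = 5. Remove 5 from Q.
U's domain is down to {4}, so U = 4. Eliminate 4 elsewhere: P, R, S.
So R = 1.

1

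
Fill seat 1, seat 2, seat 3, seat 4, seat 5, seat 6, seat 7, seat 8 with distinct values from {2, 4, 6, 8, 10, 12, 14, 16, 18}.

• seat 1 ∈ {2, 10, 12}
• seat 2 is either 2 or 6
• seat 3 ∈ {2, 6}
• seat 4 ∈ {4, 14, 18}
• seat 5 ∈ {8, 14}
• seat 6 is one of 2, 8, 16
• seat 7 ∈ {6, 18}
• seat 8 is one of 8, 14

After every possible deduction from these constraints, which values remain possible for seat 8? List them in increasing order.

seat 2 and seat 3 share exactly the 2 values {2, 6}; by pigeonhole those values go to them, so strike 2, 6 from seat 1, seat 6, seat 7.
That leaves seat 7 = 18. Strike 18 from seat 4.
seat 5 and seat 8 share exactly the 2 values {8, 14}; by pigeonhole those values go to them, so strike 8, 14 from seat 4, seat 6.
seat 4's domain is down to {4}, so seat 4 = 4.
seat 6's domain is down to {16}, so seat 6 = 16.
No further eliminations apply; seat 8 can still be any of 8, 14.

8, 14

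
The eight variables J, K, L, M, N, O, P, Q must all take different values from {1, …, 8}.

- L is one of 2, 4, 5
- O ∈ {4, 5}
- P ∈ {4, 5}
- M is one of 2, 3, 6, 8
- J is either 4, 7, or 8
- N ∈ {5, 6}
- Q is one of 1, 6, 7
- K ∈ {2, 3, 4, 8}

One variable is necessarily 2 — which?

L

The 8 variables together cover exactly {1, 2, 3, 4, 5, 6, 7, 8} — 8 values for 8 variables — and 1 appears only in Q's list, so Q = 1.
The 7 still-open variables together cover exactly {2, 3, 4, 5, 6, 7, 8} — 7 values for 7 variables — and 7 appears only in J's list, so J = 7.
O and P share exactly the 2 values {4, 5}; by pigeonhole those values go to them, so strike 4, 5 from K, L, N.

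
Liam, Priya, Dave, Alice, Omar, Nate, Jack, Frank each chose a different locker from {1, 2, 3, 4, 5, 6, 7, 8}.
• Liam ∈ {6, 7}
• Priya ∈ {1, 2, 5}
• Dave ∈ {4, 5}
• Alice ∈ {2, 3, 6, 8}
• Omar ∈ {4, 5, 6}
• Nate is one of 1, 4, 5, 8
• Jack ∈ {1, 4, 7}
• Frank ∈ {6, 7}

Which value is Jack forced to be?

1

The 8 variables together cover exactly {1, 2, 3, 4, 5, 6, 7, 8} — 8 values for 8 variables — and 3 appears only in Alice's list, so Alice = 3.
Among the 7 still-open variables, 2 fits only Priya (and all 7 values in {1, 2, 4, 5, 6, 7, 8} must be used), so Priya = 2.
The 6 still-open variables draw from only 6 values {1, 4, 5, 6, 7, 8}, so each is used; only Nate can be 8, hence Nate = 8.
Among the 5 still-open variables, 1 fits only Jack (and all 5 values in {1, 4, 5, 6, 7} must be used), so Jack = 1.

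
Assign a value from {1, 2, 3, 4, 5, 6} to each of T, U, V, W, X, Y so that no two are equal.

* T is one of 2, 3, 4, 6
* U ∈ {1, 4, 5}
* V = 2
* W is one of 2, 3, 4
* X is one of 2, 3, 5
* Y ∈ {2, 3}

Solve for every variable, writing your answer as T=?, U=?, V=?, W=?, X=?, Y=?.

V's domain is down to {2}, so V = 2. So T, W, X, Y can't be 2.
That leaves Y = 3. Remove 3 from T, W, X.
W must be 4 (only option left). Remove 4 from T, U.
That leaves X = 5. So U can't be 5.
T must be 6 (only option left).
U must be 1 (only option left).

T=6, U=1, V=2, W=4, X=5, Y=3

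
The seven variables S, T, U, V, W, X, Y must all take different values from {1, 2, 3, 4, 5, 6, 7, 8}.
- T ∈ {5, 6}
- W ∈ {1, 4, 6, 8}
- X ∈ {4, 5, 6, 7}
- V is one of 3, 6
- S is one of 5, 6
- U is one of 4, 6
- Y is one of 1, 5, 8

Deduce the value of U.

4

The 7 variables draw from only 7 values {1, 3, 4, 5, 6, 7, 8}, so each is used; only V can be 3, hence V = 3.
The 6 still-open variables draw from only 6 values {1, 4, 5, 6, 7, 8}, so each is used; only X can be 7, hence X = 7.
S and T share exactly the 2 values {5, 6}; by pigeonhole those values go to them, so strike 5, 6 from U, W, Y.
So U = 4.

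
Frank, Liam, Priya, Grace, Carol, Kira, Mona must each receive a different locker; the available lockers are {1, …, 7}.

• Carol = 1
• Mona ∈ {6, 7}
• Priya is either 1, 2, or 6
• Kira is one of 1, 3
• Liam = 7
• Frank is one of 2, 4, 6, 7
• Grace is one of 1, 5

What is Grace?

Liam has just one choice, so Liam = 7. So Frank, Mona can't be 7.
That leaves Carol = 1. Strike 1 from Priya, Grace, Kira.
So Grace = 5.

5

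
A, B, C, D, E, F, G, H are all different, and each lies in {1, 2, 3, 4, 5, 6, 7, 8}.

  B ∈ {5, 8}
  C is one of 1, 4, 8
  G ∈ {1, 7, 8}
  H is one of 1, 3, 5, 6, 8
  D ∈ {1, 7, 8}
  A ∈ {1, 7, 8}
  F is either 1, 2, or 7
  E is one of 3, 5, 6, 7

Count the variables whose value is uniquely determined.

3

The 8 variables together cover exactly {1, 2, 3, 4, 5, 6, 7, 8} — 8 values for 8 variables — and 2 appears only in F's list, so F = 2.
Among the 7 still-open variables, 4 fits only C (and all 7 values in {1, 3, 4, 5, 6, 7, 8} must be used), so C = 4.
A, D, G share exactly the 3 values {1, 7, 8}; by pigeonhole those values go to them, so strike 1, 7, 8 from B, E, H.
B must be 5 (only option left). Eliminate 5 elsewhere: E, H.
Determined: B=5, C=4, F=2. The other variables each still have more than one consistent value. That makes 3.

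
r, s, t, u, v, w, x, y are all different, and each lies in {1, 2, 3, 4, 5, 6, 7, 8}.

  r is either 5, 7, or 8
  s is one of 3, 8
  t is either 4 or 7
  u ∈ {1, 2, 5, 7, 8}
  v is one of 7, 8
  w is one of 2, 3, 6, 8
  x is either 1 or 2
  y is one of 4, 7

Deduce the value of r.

5

The 8 variables draw from only 8 values {1, 2, 3, 4, 5, 6, 7, 8}, so each is used; only w can be 6, hence w = 6.
The 7 still-open variables together cover exactly {1, 2, 3, 4, 5, 7, 8} — 7 values for 7 variables — and 3 appears only in s's list, so s = 3.
The 2 variables t and y are confined to {4, 7}, which locks those values in; drop them from r, u, v.
That leaves v = 8. Eliminate 8 elsewhere: r, u.
So r = 5.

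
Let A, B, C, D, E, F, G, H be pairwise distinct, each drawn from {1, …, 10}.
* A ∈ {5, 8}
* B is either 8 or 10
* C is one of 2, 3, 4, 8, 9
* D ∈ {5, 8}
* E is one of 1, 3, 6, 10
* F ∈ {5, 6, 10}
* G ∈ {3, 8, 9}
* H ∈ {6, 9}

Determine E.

A and D share exactly the 2 values {5, 8}; by pigeonhole those values go to them, so strike 5, 8 from B, C, F, G.
B has just one choice, so B = 10. Strike 10 from E, F.
F has just one choice, so F = 6. Eliminate 6 elsewhere: E, H.
H has just one choice, so H = 9. Remove 9 from C, G.
That leaves G = 3. So C, E can't be 3.
So E = 1.

1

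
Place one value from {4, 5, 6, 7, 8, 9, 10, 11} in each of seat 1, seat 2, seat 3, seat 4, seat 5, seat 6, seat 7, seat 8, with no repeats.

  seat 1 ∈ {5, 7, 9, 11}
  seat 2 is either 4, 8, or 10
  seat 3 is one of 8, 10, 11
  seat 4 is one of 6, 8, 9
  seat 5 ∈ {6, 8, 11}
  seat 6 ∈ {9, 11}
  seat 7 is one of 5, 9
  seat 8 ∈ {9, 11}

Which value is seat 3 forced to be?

10

The 8 variables draw from only 8 values {4, 5, 6, 7, 8, 9, 10, 11}, so each is used; only seat 2 can be 4, hence seat 2 = 4.
The 7 still-open variables draw from only 7 values {5, 6, 7, 8, 9, 10, 11}, so each is used; only seat 1 can be 7, hence seat 1 = 7.
The 6 still-open variables together cover exactly {5, 6, 8, 9, 10, 11} — 6 values for 6 variables — and 5 appears only in seat 7's list, so seat 7 = 5.
Among the 5 still-open variables, 10 fits only seat 3 (and all 5 values in {6, 8, 9, 10, 11} must be used), so seat 3 = 10.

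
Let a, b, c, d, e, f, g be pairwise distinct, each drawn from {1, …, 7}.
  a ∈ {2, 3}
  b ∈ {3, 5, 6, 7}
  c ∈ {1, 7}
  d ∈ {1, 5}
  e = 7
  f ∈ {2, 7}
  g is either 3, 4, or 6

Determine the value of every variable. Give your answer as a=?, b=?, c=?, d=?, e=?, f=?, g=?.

e's domain is down to {7}, so e = 7. Eliminate 7 elsewhere: b, c, f.
f's domain is down to {2}, so f = 2. Eliminate 2 elsewhere: a.
a's domain is down to {3}, so a = 3. Strike 3 from b, g.
c's domain is down to {1}, so c = 1. Remove 1 from d.
d must be 5 (only option left). Strike 5 from b.
b has just one choice, so b = 6. So g can't be 6.
g must be 4 (only option left).

a=3, b=6, c=1, d=5, e=7, f=2, g=4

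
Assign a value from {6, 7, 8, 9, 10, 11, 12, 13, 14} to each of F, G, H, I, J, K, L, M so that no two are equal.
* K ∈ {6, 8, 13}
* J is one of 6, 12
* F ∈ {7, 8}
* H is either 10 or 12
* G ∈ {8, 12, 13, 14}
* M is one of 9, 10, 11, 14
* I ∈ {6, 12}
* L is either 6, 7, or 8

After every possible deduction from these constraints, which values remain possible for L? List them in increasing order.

The 2 variables I and J are confined to {6, 12}, which locks those values in; drop them from G, H, K, L.
H must be 10 (only option left). So M can't be 10.
F and L between them cover only {7, 8} — a naked pair. Remove those values from G, K.
K must be 13 (only option left). Eliminate 13 elsewhere: G.
G must be 14 (only option left). Strike 14 from M.
No further eliminations apply; L can still be any of 7, 8.

7, 8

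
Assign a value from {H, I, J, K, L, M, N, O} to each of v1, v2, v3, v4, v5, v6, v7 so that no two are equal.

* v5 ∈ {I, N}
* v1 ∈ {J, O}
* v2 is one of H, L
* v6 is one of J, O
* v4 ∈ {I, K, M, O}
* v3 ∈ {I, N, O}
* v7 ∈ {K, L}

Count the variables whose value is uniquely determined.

0

v1 and v6 share exactly the 2 values {J, O}; by pigeonhole those values go to them, so strike J, O from v3, v4.
The 2 variables v3 and v5 are confined to {I, N}, which locks those values in; drop them from v4.
Determined: none. The other variables each still have more than one consistent value. That makes 0.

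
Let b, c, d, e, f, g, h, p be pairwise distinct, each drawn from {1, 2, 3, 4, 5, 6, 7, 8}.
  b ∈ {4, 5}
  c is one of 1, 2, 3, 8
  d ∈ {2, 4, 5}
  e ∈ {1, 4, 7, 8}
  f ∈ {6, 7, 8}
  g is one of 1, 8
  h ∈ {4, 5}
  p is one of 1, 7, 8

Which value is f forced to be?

The 8 variables together cover exactly {1, 2, 3, 4, 5, 6, 7, 8} — 8 values for 8 variables — and 3 appears only in c's list, so c = 3.
Among the 7 still-open variables, 2 fits only d (and all 7 values in {1, 2, 4, 5, 6, 7, 8} must be used), so d = 2.
The 6 still-open variables together cover exactly {1, 4, 5, 6, 7, 8} — 6 values for 6 variables — and 6 appears only in f's list, so f = 6.

6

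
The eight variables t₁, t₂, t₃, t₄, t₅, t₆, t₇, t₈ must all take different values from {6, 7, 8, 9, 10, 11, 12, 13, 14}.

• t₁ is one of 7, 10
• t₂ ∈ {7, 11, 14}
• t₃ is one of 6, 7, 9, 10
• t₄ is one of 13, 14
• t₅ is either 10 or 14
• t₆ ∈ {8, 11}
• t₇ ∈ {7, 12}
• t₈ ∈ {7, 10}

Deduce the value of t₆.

The 2 variables t₁ and t₈ are confined to {7, 10}, which locks those values in; drop them from t₂, t₃, t₅, t₇.
t₅ must be 14 (only option left). Eliminate 14 elsewhere: t₂, t₄.
t₇ has just one choice, so t₇ = 12.
t₂'s domain is down to {11}, so t₂ = 11. Remove 11 from t₆.
So t₆ = 8.

8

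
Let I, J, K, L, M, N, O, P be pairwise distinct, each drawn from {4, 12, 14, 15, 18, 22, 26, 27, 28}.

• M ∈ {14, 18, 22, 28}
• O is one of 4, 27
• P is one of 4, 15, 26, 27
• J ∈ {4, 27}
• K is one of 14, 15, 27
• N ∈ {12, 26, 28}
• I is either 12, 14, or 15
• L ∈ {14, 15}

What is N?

28

The 2 variables J and O are confined to {4, 27}, which locks those values in; drop them from K, P.
The 2 variables K and L are confined to {14, 15}, which locks those values in; drop them from I, M, P.
I has just one choice, so I = 12. Strike 12 from N.
P has just one choice, so P = 26. Strike 26 from N.
So N = 28.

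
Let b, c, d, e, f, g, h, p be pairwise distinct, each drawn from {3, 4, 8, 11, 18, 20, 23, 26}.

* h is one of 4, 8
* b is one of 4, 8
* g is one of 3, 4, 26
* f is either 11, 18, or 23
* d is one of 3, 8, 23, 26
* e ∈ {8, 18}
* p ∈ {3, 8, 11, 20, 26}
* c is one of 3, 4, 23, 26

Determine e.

18

The 8 variables together cover exactly {3, 4, 8, 11, 18, 20, 23, 26} — 8 values for 8 variables — and 20 appears only in p's list, so p = 20.
Among the 7 still-open variables, 11 fits only f (and all 7 values in {3, 4, 8, 11, 18, 23, 26} must be used), so f = 11.
The 6 still-open variables draw from only 6 values {3, 4, 8, 18, 23, 26}, so each is used; only e can be 18, hence e = 18.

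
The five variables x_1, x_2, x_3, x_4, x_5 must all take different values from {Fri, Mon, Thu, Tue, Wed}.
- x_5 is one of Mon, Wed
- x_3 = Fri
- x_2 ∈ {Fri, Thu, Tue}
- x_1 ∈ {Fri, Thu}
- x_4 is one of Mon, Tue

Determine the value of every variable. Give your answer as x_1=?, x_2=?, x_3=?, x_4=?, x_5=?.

x_1=Thu, x_2=Tue, x_3=Fri, x_4=Mon, x_5=Wed

x_3 must be Fri (only option left). Strike Fri from x_1, x_2.
x_1 must be Thu (only option left). Strike Thu from x_2.
That leaves x_2 = Tue. Remove Tue from x_4.
x_4's domain is down to {Mon}, so x_4 = Mon. Eliminate Mon elsewhere: x_5.
x_5 has just one choice, so x_5 = Wed.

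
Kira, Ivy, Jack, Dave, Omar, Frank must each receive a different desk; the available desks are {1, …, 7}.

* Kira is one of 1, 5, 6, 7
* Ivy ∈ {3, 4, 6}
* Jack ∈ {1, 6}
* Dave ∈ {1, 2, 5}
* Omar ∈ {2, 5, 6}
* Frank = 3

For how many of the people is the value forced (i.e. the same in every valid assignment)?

1

Frank's domain is down to {3}, so Frank = 3. So Ivy can't be 3.
Determined: Frank=3. The other people each still have more than one consistent value. That makes 1.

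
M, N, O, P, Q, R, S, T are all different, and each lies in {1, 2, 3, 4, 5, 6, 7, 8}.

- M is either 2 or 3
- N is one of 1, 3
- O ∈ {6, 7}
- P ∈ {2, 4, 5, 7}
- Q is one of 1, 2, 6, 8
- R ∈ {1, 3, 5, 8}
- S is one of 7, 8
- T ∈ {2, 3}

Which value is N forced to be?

1

Among the 8 variables, 4 fits only P (and all 8 values in {1, 2, 3, 4, 5, 6, 7, 8} must be used), so P = 4.
The 7 still-open variables draw from only 7 values {1, 2, 3, 5, 6, 7, 8}, so each is used; only R can be 5, hence R = 5.
M and T share exactly the 2 values {2, 3}; by pigeonhole those values go to them, so strike 2, 3 from N, Q.
So N = 1.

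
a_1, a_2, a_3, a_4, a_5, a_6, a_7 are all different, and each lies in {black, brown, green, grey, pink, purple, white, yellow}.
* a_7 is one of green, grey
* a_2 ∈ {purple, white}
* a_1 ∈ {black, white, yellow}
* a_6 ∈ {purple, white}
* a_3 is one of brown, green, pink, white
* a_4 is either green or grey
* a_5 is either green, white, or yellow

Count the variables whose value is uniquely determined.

2

a_2 and a_6 between them cover only {purple, white} — a naked pair. Remove those values from a_1, a_3, a_5.
a_4 and a_7 between them cover only {green, grey} — a naked pair. Remove those values from a_3, a_5.
a_5's domain is down to {yellow}, so a_5 = yellow. Strike yellow from a_1.
a_1's domain is down to {black}, so a_1 = black.
Determined: a_1=black, a_5=yellow. The other variables each still have more than one consistent value. That makes 2.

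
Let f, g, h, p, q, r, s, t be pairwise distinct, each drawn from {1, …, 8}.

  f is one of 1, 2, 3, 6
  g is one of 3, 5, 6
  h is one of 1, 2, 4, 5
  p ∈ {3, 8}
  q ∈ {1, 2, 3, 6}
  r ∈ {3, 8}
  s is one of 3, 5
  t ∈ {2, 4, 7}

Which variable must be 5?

Among the 8 variables, 7 fits only t (and all 8 values in {1, 2, 3, 4, 5, 6, 7, 8} must be used), so t = 7.
Among the 7 still-open variables, 4 fits only h (and all 7 values in {1, 2, 3, 4, 5, 6, 8} must be used), so h = 4.
p and r share exactly the 2 values {3, 8}; by pigeonhole those values go to them, so strike 3, 8 from f, g, q, s.
So 5 goes to s.

s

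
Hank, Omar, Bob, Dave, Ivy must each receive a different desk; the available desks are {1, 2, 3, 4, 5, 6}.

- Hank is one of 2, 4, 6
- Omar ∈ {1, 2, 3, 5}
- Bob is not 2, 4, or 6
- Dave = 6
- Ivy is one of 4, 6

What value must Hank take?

2

Dave has just one choice, so Dave = 6. Strike 6 from Hank, Ivy.
Ivy must be 4 (only option left). Remove 4 from Hank.
So Hank = 2.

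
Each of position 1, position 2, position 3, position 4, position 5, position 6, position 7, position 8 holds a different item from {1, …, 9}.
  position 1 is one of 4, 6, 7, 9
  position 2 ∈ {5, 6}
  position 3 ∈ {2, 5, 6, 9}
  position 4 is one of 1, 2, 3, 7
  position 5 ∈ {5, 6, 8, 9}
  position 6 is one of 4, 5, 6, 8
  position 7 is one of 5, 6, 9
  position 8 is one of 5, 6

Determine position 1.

position 2 and position 8 between them cover only {5, 6} — a naked pair. Remove those values from position 1, position 3, position 5, position 6, position 7.
position 7 must be 9 (only option left). Eliminate 9 elsewhere: position 1, position 3, position 5.
position 3's domain is down to {2}, so position 3 = 2. So position 4 can't be 2.
That leaves position 5 = 8. Eliminate 8 elsewhere: position 6.
position 6 has just one choice, so position 6 = 4. Strike 4 from position 1.
So position 1 = 7.

7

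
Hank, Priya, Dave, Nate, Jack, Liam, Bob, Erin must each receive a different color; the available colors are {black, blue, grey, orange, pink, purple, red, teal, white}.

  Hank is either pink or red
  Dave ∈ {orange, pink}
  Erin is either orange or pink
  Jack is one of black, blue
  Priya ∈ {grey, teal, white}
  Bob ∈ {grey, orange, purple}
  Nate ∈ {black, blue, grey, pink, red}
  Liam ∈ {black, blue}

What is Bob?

purple

Dave and Erin between them cover only {orange, pink} — a naked pair. Remove those values from Hank, Nate, Bob.
Hank must be red (only option left). Eliminate red elsewhere: Nate.
Jack and Liam share exactly the 2 values {black, blue}; by pigeonhole those values go to them, so strike black, blue from Nate.
Nate must be grey (only option left). So Priya, Bob can't be grey.
So Bob = purple.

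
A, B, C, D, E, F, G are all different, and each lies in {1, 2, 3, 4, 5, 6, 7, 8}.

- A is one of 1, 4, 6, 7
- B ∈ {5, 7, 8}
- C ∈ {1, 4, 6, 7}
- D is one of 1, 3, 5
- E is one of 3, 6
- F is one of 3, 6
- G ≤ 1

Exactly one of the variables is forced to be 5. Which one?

D

G's domain is down to {1}, so G = 1. Strike 1 from A, C, D.
Among the 6 still-open variables, 8 fits only B (and all 6 values in {3, 4, 5, 6, 7, 8} must be used), so B = 8.
The 5 still-open variables together cover exactly {3, 4, 5, 6, 7} — 5 values for 5 variables — and 5 appears only in D's list, so D = 5.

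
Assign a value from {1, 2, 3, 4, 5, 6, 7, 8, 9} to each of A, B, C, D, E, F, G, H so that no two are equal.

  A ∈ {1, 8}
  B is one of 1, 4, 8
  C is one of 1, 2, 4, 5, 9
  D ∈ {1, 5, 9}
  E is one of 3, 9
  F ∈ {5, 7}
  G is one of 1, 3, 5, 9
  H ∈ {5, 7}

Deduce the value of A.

The 8 variables together cover exactly {1, 2, 3, 4, 5, 7, 8, 9} — 8 values for 8 variables — and 2 appears only in C's list, so C = 2.
The 7 still-open variables together cover exactly {1, 3, 4, 5, 7, 8, 9} — 7 values for 7 variables — and 4 appears only in B's list, so B = 4.
Among the 6 still-open variables, 8 fits only A (and all 6 values in {1, 3, 5, 7, 8, 9} must be used), so A = 8.

8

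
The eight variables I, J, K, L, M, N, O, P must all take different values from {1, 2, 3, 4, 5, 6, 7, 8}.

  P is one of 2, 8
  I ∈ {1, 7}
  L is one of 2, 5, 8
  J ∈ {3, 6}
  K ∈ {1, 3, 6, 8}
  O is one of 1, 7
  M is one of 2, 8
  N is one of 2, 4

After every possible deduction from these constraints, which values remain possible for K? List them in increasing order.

Among the 8 variables, 4 fits only N (and all 8 values in {1, 2, 3, 4, 5, 6, 7, 8} must be used), so N = 4.
The 7 still-open variables together cover exactly {1, 2, 3, 5, 6, 7, 8} — 7 values for 7 variables — and 5 appears only in L's list, so L = 5.
I and O between them cover only {1, 7} — a naked pair. Remove those values from K.
M and P share exactly the 2 values {2, 8}; by pigeonhole those values go to them, so strike 2, 8 from K.
No further eliminations apply; K can still be any of 3, 6.

3, 6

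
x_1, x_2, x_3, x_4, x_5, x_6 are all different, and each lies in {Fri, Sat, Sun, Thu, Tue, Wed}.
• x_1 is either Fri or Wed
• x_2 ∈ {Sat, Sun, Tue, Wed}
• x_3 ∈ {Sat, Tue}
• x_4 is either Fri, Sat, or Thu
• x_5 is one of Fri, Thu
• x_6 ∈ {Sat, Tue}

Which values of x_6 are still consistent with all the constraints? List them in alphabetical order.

The 6 variables together cover exactly {Fri, Sat, Sun, Thu, Tue, Wed} — 6 values for 6 variables — and Sun appears only in x_2's list, so x_2 = Sun.
Among the 5 still-open variables, Wed fits only x_1 (and all 5 values in {Fri, Sat, Thu, Tue, Wed} must be used), so x_1 = Wed.
The 2 variables x_3 and x_6 are confined to {Sat, Tue}, which locks those values in; drop them from x_4.
No further eliminations apply; x_6 can still be any of Sat, Tue.

Sat, Tue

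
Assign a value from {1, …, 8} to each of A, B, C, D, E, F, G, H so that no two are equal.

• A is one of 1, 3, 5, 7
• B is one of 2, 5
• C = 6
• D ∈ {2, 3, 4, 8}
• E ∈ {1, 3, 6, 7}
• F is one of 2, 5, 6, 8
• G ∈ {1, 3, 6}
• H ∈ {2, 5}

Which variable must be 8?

C's domain is down to {6}, so C = 6. Remove 6 from E, F, G.
The 7 still-open variables together cover exactly {1, 2, 3, 4, 5, 7, 8} — 7 values for 7 variables — and 4 appears only in D's list, so D = 4.
Among the 6 still-open variables, 8 fits only F (and all 6 values in {1, 2, 3, 5, 7, 8} must be used), so F = 8.

F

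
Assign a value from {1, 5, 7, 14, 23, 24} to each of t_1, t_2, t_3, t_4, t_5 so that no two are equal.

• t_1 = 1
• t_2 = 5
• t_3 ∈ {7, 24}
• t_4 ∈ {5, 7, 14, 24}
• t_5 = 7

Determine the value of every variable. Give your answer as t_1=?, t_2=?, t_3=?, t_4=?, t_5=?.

t_1 has just one choice, so t_1 = 1.
t_2 has just one choice, so t_2 = 5. Eliminate 5 elsewhere: t_4.
That leaves t_5 = 7. Eliminate 7 elsewhere: t_3, t_4.
t_3's domain is down to {24}, so t_3 = 24. So t_4 can't be 24.
t_4's domain is down to {14}, so t_4 = 14.

t_1=1, t_2=5, t_3=24, t_4=14, t_5=7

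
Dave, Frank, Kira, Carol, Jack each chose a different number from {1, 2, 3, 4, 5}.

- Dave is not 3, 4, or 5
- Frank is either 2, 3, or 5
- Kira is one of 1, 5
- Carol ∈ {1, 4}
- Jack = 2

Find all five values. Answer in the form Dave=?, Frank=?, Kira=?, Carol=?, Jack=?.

Dave=1, Frank=3, Kira=5, Carol=4, Jack=2

Jack must be 2 (only option left). Remove 2 from Dave, Frank.
Dave has just one choice, so Dave = 1. Remove 1 from Kira, Carol.
Kira's domain is down to {5}, so Kira = 5. Remove 5 from Frank.
That leaves Carol = 4.
Frank has just one choice, so Frank = 3.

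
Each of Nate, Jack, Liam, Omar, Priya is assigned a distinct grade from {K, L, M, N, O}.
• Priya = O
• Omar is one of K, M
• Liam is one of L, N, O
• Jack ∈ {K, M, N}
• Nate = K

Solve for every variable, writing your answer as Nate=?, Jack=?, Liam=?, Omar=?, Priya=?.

Nate=K, Jack=N, Liam=L, Omar=M, Priya=O

Nate has just one choice, so Nate = K. Remove K from Jack, Omar.
Omar's domain is down to {M}, so Omar = M. Eliminate M elsewhere: Jack.
That leaves Priya = O. Remove O from Liam.
That leaves Jack = N. Strike N from Liam.
Liam has just one choice, so Liam = L.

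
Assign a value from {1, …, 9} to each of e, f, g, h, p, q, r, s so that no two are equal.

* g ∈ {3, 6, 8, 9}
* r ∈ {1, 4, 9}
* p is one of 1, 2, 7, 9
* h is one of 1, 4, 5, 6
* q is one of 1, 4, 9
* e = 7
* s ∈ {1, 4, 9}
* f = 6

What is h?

e must be 7 (only option left). Eliminate 7 elsewhere: p.
That leaves f = 6. Remove 6 from g, h.
q, r, s between them cover only {1, 4, 9} — a naked triple. Remove those values from g, h, p.
So h = 5.

5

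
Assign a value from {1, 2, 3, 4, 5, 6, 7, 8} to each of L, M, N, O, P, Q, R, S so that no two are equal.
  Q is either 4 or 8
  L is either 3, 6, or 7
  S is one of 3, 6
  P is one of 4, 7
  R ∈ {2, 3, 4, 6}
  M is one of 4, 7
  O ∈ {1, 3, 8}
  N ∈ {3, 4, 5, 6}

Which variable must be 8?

Q

The 8 variables draw from only 8 values {1, 2, 3, 4, 5, 6, 7, 8}, so each is used; only O can be 1, hence O = 1.
The 7 still-open variables together cover exactly {2, 3, 4, 5, 6, 7, 8} — 7 values for 7 variables — and 2 appears only in R's list, so R = 2.
Among the 6 still-open variables, 5 fits only N (and all 6 values in {3, 4, 5, 6, 7, 8} must be used), so N = 5.
The 5 still-open variables together cover exactly {3, 4, 6, 7, 8} — 5 values for 5 variables — and 8 appears only in Q's list, so Q = 8.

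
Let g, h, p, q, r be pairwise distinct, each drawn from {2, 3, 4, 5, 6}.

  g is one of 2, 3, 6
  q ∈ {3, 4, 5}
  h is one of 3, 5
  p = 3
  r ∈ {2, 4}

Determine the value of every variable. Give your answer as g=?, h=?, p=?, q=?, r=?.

g=6, h=5, p=3, q=4, r=2

p's domain is down to {3}, so p = 3. Eliminate 3 elsewhere: g, h, q.
h's domain is down to {5}, so h = 5. Strike 5 from q.
q must be 4 (only option left). So r can't be 4.
That leaves r = 2. Eliminate 2 elsewhere: g.
g has just one choice, so g = 6.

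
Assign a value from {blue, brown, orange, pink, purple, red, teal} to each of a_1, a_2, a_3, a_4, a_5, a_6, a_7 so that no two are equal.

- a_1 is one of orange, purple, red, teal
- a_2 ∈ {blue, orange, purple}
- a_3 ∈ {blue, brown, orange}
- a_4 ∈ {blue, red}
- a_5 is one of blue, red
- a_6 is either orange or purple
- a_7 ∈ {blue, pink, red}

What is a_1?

The 7 variables together cover exactly {blue, brown, orange, pink, purple, red, teal} — 7 values for 7 variables — and brown appears only in a_3's list, so a_3 = brown.
The 6 still-open variables together cover exactly {blue, orange, pink, purple, red, teal} — 6 values for 6 variables — and pink appears only in a_7's list, so a_7 = pink.
Among the 5 still-open variables, teal fits only a_1 (and all 5 values in {blue, orange, purple, red, teal} must be used), so a_1 = teal.

teal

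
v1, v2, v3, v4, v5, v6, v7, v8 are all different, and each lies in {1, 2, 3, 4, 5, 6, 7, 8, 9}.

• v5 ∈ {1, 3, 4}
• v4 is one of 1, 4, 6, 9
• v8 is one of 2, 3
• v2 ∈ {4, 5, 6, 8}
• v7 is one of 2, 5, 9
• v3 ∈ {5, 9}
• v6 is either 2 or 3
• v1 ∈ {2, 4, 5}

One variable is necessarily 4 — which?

Among the 8 variables, 8 fits only v2 (and all 8 values in {1, 2, 3, 4, 5, 6, 8, 9} must be used), so v2 = 8.
Among the 7 still-open variables, 6 fits only v4 (and all 7 values in {1, 2, 3, 4, 5, 6, 9} must be used), so v4 = 6.
The 6 still-open variables together cover exactly {1, 2, 3, 4, 5, 9} — 6 values for 6 variables — and 1 appears only in v5's list, so v5 = 1.
The 5 still-open variables together cover exactly {2, 3, 4, 5, 9} — 5 values for 5 variables — and 4 appears only in v1's list, so v1 = 4.

v1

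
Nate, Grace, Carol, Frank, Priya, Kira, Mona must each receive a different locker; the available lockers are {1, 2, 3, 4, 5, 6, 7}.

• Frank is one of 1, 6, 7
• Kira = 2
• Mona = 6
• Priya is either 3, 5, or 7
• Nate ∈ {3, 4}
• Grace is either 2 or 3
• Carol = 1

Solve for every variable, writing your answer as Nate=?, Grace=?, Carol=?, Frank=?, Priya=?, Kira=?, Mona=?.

Nate=4, Grace=3, Carol=1, Frank=7, Priya=5, Kira=2, Mona=6

Carol's domain is down to {1}, so Carol = 1. Eliminate 1 elsewhere: Frank.
That leaves Kira = 2. Strike 2 from Grace.
Mona must be 6 (only option left). Remove 6 from Frank.
That leaves Grace = 3. Strike 3 from Nate, Priya.
That leaves Frank = 7. So Priya can't be 7.
That leaves Priya = 5.
Nate must be 4 (only option left).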